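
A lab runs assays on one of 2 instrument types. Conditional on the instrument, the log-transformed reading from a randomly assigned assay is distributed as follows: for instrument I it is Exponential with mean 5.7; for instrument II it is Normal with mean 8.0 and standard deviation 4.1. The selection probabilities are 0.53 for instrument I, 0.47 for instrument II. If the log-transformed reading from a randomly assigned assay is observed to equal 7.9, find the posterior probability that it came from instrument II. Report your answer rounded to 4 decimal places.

0.6629

Likelihoods f(7.9 | ·): I: 0.0438741; II: 0.0972741.
Posterior ∝ prior × likelihood. Numerator for II: 0.47·0.0972741 = 0.0457188.
Normalizing constant: 0.53·0.0438741 + 0.47·0.0972741 = 0.0689721.
P(II | observation) = 0.0457188 / 0.0689721 = 0.66286.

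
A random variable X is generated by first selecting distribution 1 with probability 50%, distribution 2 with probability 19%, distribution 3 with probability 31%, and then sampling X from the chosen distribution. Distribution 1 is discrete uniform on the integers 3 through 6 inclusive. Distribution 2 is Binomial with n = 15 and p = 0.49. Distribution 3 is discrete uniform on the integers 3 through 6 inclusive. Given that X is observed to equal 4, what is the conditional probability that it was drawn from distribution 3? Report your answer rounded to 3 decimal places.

Likelihoods P(X=4 | ·): 1: 0.25; 2: 0.0477737; 3: 0.25.
Posterior ∝ prior × likelihood. Numerator for 3: 0.31·0.25 = 0.0775.
Normalizing constant: 0.5·0.25 + 0.19·0.0477737 + 0.31·0.25 = 0.211577.
P(3 | observation) = 0.0775 / 0.211577 = 0.366297.

0.366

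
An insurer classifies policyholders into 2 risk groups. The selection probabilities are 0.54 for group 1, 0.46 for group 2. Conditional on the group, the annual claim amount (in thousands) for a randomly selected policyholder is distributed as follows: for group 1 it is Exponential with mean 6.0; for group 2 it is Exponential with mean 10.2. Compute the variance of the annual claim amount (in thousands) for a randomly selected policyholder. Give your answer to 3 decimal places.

71.680

Per component, 1: μ=6, E[X²]=72; 2: μ=10.2, E[X²]=208.08.
E[X] = 0.54·6 + 0.46·10.2 = 7.932.
E[X²] = 0.54·72 + 0.46·208.08 = 134.597.
Var(X) = E[X²] − (E[X])² = 134.597 − 62.9166 = 71.6802.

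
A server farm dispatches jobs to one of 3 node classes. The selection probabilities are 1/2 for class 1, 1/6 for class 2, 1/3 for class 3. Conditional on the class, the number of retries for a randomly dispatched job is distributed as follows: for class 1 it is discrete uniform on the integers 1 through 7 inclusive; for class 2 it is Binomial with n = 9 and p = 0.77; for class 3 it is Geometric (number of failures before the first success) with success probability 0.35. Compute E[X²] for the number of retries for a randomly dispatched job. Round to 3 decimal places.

21.188

For each component E[X²] = Var + (mean)², giving 1: 20; 2: 49.6188; 3: 8.7551.
Overall E[X²] = 0.5·20 + 0.166667·49.6188 + 0.333333·8.7551 = 21.1882.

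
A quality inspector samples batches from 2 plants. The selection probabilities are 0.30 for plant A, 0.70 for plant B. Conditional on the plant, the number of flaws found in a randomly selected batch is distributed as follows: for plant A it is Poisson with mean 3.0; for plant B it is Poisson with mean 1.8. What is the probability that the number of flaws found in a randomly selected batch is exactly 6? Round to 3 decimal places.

0.021

Conditional on each plant, P(X = 6): A: 0.0504094; B: 0.00780859.
By total probability, P(X = 6) = 0.3·0.0504094 + 0.7·0.00780859 = 0.0205888.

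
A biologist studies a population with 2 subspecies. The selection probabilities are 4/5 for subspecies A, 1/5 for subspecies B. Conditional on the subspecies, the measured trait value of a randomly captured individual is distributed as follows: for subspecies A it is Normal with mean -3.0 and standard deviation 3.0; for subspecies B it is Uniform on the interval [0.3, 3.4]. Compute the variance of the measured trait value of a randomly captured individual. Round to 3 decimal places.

Per component, A: μ=-3, E[X²]=18; B: μ=1.85, E[X²]=4.22333.
E[X] = 0.8·-3 + 0.2·1.85 = -2.03.
E[X²] = 0.8·18 + 0.2·4.22333 = 15.2447.
Var(X) = E[X²] − (E[X])² = 15.2447 − 4.1209 = 11.1238.

11.124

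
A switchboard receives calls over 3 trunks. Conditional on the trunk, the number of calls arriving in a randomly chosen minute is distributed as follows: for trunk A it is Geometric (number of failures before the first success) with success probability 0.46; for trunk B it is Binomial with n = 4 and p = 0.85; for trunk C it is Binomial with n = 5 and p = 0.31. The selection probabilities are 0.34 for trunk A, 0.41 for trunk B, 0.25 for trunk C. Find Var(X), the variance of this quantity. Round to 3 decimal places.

Per component, A: μ=1.17391, E[X²]=3.93006; B: μ=3.4, E[X²]=12.07; C: μ=1.55, E[X²]=3.472.
E[X] = 0.34·1.17391 + 0.41·3.4 + 0.25·1.55 = 2.18063.
E[X²] = 0.34·3.93006 + 0.41·12.07 + 0.25·3.472 = 7.15292.
Var(X) = E[X²] − (E[X])² = 7.15292 − 4.75515 = 2.39777.

2.398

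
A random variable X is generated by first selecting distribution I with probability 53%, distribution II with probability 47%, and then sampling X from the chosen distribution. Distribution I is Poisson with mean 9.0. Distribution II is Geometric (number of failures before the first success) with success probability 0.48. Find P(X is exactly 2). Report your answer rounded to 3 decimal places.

0.064

Conditional on each component, P(X = 2): I: 0.0049981; II: 0.129792.
By total probability, P(X = 2) = 0.53·0.0049981 + 0.47·0.129792 = 0.0636512.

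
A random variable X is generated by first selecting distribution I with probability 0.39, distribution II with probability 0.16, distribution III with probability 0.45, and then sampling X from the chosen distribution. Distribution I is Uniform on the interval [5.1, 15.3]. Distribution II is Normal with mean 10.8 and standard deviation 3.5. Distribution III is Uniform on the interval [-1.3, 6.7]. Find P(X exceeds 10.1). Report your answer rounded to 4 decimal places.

0.2915

Conditional on each component, P(X > 10.1): I: 0.509804; II: 0.57926; III: 0.
By total probability, P(X > 10.1) = 0.39·0.509804 + 0.16·0.57926 + 0.45·0 = 0.291505.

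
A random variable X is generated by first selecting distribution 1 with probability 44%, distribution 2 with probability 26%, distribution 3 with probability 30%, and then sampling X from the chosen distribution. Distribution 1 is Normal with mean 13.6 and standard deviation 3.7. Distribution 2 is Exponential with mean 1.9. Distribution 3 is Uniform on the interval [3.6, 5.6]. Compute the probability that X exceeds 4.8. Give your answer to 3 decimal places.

Conditional on each component, P(X > 4.8): 1: 0.991306; 2: 0.079953; 3: 0.4.
By total probability, P(X > 4.8) = 0.44·0.991306 + 0.26·0.079953 + 0.3·0.4 = 0.576962.

0.577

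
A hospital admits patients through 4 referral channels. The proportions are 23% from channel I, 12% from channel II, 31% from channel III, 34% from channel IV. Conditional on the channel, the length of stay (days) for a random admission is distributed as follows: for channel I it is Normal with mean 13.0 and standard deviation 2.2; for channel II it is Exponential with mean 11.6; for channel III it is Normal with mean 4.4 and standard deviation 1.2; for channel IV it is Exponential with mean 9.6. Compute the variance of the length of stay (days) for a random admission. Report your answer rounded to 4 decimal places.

60.2143

Per component, I: μ=13, E[X²]=173.84; II: μ=11.6, E[X²]=269.12; III: μ=4.4, E[X²]=20.8; IV: μ=9.6, E[X²]=184.32.
E[X] = 0.23·13 + 0.12·11.6 + 0.31·4.4 + 0.34·9.6 = 9.01.
E[X²] = 0.23·173.84 + 0.12·269.12 + 0.31·20.8 + 0.34·184.32 = 141.394.
Var(X) = E[X²] − (E[X])² = 141.394 − 81.1801 = 60.2143.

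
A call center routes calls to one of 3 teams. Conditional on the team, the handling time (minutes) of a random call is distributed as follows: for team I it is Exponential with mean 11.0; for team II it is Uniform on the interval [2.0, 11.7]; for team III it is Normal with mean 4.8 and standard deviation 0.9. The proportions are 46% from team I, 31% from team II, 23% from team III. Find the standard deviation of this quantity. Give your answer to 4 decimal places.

8.0684

Per component, I: μ=11, E[X²]=242; II: μ=6.85, E[X²]=54.7633; III: μ=4.8, E[X²]=23.85.
E[X] = 0.46·11 + 0.31·6.85 + 0.23·4.8 = 8.2875.
E[X²] = 0.46·242 + 0.31·54.7633 + 0.23·23.85 = 133.782.
Var(X) = E[X²] − (E[X])² = 133.782 − 68.6827 = 65.0995.
SD(X) = √65.0995 = 8.06842.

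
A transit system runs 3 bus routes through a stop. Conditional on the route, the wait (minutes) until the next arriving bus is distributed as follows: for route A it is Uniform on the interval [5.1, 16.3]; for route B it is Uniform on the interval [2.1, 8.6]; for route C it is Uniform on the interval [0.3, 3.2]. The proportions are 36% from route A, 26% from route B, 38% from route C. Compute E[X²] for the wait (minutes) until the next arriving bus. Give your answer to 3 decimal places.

For each component E[X²] = Var + (mean)², giving A: 124.943; B: 32.1433; C: 3.76333.
Overall E[X²] = 0.36·124.943 + 0.26·32.1433 + 0.38·3.76333 = 54.7669.

54.767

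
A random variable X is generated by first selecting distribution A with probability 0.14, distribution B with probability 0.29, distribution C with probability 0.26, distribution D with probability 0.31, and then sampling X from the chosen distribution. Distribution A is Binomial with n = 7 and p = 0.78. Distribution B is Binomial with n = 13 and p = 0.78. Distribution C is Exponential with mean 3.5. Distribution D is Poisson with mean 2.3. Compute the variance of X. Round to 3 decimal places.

15.142

Per component, A: μ=5.46, E[X²]=31.0128; B: μ=10.14, E[X²]=105.05; C: μ=3.5, E[X²]=24.5; D: μ=2.3, E[X²]=7.59.
E[X] = 0.14·5.46 + 0.29·10.14 + 0.26·3.5 + 0.31·2.3 = 5.328.
E[X²] = 0.14·31.0128 + 0.29·105.05 + 0.26·24.5 + 0.31·7.59 = 43.5293.
Var(X) = E[X²] − (E[X])² = 43.5293 − 28.3876 = 15.1417.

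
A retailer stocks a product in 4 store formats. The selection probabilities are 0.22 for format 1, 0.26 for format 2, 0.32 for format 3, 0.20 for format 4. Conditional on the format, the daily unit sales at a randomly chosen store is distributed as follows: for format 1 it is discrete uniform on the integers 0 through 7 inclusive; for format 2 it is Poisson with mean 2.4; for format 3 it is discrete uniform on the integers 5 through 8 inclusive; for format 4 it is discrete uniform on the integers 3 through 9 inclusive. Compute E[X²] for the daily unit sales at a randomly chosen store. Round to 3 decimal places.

For each component E[X²] = Var + (mean)², giving 1: 17.5; 2: 8.16; 3: 43.5; 4: 40.
Overall E[X²] = 0.22·17.5 + 0.26·8.16 + 0.32·43.5 + 0.2·40 = 27.8916.

27.892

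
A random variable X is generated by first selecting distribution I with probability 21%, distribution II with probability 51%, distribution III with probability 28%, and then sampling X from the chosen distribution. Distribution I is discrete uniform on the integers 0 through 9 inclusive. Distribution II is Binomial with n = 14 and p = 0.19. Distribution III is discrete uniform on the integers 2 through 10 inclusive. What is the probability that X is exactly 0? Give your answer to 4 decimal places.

Conditional on each component, P(X = 0): I: 0.1; II: 0.0523348; III: 0.
By total probability, P(X = 0) = 0.21·0.1 + 0.51·0.0523348 + 0.28·0 = 0.0476907.

0.0477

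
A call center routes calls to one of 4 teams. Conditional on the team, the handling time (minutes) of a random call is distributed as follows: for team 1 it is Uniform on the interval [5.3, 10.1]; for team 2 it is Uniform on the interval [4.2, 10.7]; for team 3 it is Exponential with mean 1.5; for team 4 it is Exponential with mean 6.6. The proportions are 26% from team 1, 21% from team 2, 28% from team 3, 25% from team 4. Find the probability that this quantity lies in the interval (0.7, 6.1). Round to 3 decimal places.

0.401

Conditional on each team, P(0.7 < X < 6.1): 1: 0.166667; 2: 0.292308; 3: 0.609955; 4: 0.502538.
By total probability, P(0.7 < X < 6.1) = 0.26·0.166667 + 0.21·0.292308 + 0.28·0.609955 + 0.25·0.502538 = 0.40114.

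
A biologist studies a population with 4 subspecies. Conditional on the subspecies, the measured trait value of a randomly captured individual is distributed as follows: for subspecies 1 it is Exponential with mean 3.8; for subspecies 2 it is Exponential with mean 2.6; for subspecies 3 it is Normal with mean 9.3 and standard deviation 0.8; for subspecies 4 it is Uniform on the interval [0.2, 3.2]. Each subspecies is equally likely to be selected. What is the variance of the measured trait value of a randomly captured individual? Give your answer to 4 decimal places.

14.3700

Per component, 1: μ=3.8, E[X²]=28.88; 2: μ=2.6, E[X²]=13.52; 3: μ=9.3, E[X²]=87.13; 4: μ=1.7, E[X²]=3.64.
E[X] = 0.25·3.8 + 0.25·2.6 + 0.25·9.3 + 0.25·1.7 = 4.35.
E[X²] = 0.25·28.88 + 0.25·13.52 + 0.25·87.13 + 0.25·3.64 = 33.2925.
Var(X) = E[X²] − (E[X])² = 33.2925 − 18.9225 = 14.37.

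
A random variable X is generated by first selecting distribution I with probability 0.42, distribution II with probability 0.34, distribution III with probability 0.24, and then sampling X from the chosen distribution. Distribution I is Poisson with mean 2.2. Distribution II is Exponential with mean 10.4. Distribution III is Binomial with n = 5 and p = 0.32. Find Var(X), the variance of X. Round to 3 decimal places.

Per component, I: μ=2.2, E[X²]=7.04; II: μ=10.4, E[X²]=216.32; III: μ=1.6, E[X²]=3.648.
E[X] = 0.42·2.2 + 0.34·10.4 + 0.24·1.6 = 4.844.
E[X²] = 0.42·7.04 + 0.34·216.32 + 0.24·3.648 = 77.3811.
Var(X) = E[X²] − (E[X])² = 77.3811 − 23.4643 = 53.9168.

53.917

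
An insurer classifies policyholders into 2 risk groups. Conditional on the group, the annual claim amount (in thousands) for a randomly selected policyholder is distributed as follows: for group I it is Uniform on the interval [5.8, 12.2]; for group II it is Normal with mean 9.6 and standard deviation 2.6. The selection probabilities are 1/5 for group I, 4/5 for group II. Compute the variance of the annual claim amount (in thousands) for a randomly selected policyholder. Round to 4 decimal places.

Per component, I: μ=9, E[X²]=84.4133; II: μ=9.6, E[X²]=98.92.
E[X] = 0.2·9 + 0.8·9.6 = 9.48.
E[X²] = 0.2·84.4133 + 0.8·98.92 = 96.0187.
Var(X) = E[X²] − (E[X])² = 96.0187 − 89.8704 = 6.14827.

6.1483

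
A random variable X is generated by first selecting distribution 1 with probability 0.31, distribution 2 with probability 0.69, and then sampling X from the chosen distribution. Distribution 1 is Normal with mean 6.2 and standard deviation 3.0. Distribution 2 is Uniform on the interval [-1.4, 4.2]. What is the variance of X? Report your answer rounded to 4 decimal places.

Per component, 1: μ=6.2, E[X²]=47.44; 2: μ=1.4, E[X²]=4.57333.
E[X] = 0.31·6.2 + 0.69·1.4 = 2.888.
E[X²] = 0.31·47.44 + 0.69·4.57333 = 17.862.
Var(X) = E[X²] − (E[X])² = 17.862 − 8.34054 = 9.52146.

9.5215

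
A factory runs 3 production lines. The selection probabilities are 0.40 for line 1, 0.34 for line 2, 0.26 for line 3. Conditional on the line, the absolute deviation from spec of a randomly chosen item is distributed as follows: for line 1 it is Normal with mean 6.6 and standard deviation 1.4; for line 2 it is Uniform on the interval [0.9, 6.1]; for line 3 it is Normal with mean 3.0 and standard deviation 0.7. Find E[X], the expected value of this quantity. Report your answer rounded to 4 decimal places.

Component means — 1: 6.6; 2: 3.5; 3: 3.
E[X] = 0.4·6.6 + 0.34·3.5 + 0.26·3 = 4.61.

4.6100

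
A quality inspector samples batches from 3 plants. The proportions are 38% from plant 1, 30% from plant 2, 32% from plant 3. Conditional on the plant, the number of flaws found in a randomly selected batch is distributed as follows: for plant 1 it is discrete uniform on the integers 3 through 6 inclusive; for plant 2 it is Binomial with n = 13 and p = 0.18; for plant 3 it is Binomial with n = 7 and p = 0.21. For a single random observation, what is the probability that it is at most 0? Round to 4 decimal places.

Conditional on each plant, P(X ≤ 0): 1: 0; 2: 0.0757844; 3: 0.192039.
By total probability, P(X ≤ 0) = 0.38·0 + 0.3·0.0757844 + 0.32·0.192039 = 0.0841878.

0.0842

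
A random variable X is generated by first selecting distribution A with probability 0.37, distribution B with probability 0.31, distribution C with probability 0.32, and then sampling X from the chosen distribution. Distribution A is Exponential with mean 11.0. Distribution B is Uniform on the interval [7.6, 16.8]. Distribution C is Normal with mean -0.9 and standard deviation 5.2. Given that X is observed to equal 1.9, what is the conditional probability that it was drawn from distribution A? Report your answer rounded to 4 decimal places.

0.5713

Likelihoods f(1.9 | ·): A: 0.0764879; B: 0; C: 0.0663662.
Posterior ∝ prior × likelihood. Numerator for A: 0.37·0.0764879 = 0.0283005.
Normalizing constant: 0.37·0.0764879 + 0.31·0 + 0.32·0.0663662 = 0.0495377.
P(A | observation) = 0.0283005 / 0.0495377 = 0.571293.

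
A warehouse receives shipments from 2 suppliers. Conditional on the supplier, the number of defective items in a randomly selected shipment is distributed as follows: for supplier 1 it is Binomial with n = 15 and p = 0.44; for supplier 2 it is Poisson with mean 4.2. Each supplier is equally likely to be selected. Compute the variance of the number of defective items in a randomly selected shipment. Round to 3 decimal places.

Per component, 1: μ=6.6, E[X²]=47.256; 2: μ=4.2, E[X²]=21.84.
E[X] = 0.5·6.6 + 0.5·4.2 = 5.4.
E[X²] = 0.5·47.256 + 0.5·21.84 = 34.548.
Var(X) = E[X²] − (E[X])² = 34.548 − 29.16 = 5.388.

5.388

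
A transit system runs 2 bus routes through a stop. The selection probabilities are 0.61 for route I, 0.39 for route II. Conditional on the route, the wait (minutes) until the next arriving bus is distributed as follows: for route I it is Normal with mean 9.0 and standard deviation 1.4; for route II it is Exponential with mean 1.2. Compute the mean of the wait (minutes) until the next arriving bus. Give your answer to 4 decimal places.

5.9580

Component means — I: 9; II: 1.2.
E[X] = 0.61·9 + 0.39·1.2 = 5.958.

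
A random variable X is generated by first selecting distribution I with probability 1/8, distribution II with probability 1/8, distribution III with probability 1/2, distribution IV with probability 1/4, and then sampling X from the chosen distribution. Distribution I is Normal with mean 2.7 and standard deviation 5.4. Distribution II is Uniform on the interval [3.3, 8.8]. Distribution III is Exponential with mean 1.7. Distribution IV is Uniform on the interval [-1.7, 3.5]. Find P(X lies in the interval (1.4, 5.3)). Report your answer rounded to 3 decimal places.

Conditional on each component, P(1.4 < X < 5.3): I: 0.280035; II: 0.363636; III: 0.394619; IV: 0.403846.
By total probability, P(1.4 < X < 5.3) = 0.125·0.280035 + 0.125·0.363636 + 0.5·0.394619 + 0.25·0.403846 = 0.37873.

0.379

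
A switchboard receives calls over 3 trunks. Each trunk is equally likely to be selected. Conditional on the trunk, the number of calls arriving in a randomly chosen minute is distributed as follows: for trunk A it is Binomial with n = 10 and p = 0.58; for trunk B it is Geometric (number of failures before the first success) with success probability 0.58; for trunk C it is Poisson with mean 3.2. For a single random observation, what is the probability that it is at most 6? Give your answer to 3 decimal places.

Conditional on each trunk, P(X ≤ 6): A: 0.666537; B: 0.997695; C: 0.955381.
By total probability, P(X ≤ 6) = 0.333333·0.666537 + 0.333333·0.997695 + 0.333333·0.955381 = 0.873204.

0.873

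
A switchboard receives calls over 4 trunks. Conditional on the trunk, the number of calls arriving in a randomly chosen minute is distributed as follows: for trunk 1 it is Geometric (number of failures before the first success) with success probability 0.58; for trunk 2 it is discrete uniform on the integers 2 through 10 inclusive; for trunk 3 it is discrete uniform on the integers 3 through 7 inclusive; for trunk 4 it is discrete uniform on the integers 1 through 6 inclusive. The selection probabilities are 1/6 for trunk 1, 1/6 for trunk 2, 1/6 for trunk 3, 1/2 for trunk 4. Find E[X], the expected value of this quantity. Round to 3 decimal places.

3.704

Component means — 1: 0.724138; 2: 6; 3: 5; 4: 3.5.
E[X] = 0.166667·0.724138 + 0.166667·6 + 0.166667·5 + 0.5·3.5 = 3.70402.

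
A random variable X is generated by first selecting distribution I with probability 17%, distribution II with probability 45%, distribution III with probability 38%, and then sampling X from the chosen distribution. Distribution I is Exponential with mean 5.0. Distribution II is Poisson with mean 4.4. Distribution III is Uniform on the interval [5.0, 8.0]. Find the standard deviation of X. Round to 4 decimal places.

2.7280

Per component, I: μ=5, E[X²]=50; II: μ=4.4, E[X²]=23.76; III: μ=6.5, E[X²]=43.
E[X] = 0.17·5 + 0.45·4.4 + 0.38·6.5 = 5.3.
E[X²] = 0.17·50 + 0.45·23.76 + 0.38·43 = 35.532.
Var(X) = E[X²] − (E[X])² = 35.532 − 28.09 = 7.442.
SD(X) = √7.442 = 2.728.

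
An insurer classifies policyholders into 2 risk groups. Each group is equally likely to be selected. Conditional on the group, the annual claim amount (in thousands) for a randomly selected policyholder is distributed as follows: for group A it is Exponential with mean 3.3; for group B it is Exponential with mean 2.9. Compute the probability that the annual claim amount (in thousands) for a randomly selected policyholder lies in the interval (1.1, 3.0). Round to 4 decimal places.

0.3213

Conditional on each group, P(1.1 < X < 3.0): A: 0.313641; B: 0.328923.
By total probability, P(1.1 < X < 3.0) = 0.5·0.313641 + 0.5·0.328923 = 0.321282.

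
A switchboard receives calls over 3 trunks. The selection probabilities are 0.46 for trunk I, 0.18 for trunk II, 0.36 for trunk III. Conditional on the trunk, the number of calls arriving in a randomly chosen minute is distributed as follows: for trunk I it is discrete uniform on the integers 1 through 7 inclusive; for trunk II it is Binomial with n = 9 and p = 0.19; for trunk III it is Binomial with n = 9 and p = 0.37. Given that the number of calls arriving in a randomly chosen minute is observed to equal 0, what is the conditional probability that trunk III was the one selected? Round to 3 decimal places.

Likelihoods P(X=0 | ·): I: 0; II: 0.150095; III: 0.0156338.
Posterior ∝ prior × likelihood. Numerator for III: 0.36·0.0156338 = 0.00562817.
Normalizing constant: 0.46·0 + 0.18·0.150095 + 0.36·0.0156338 = 0.0326452.
P(III | observation) = 0.00562817 / 0.0326452 = 0.172404.

0.172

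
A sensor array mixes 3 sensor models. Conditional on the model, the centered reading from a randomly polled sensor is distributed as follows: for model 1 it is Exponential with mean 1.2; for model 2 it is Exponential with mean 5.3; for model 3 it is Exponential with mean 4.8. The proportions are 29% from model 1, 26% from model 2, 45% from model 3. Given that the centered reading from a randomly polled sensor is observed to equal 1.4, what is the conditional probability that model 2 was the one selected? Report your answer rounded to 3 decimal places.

Likelihoods f(1.4 | ·): 1: 0.259503; 2: 0.144879; 3: 0.155629.
Posterior ∝ prior × likelihood. Numerator for 2: 0.26·0.144879 = 0.0376685.
Normalizing constant: 0.29·0.259503 + 0.26·0.144879 + 0.45·0.155629 = 0.182957.
P(2 | observation) = 0.0376685 / 0.182957 = 0.205887.

0.206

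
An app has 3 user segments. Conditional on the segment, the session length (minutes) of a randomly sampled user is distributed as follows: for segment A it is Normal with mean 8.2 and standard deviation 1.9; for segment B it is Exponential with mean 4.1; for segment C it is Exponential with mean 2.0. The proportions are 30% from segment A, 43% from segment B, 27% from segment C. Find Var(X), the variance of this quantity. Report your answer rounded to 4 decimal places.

15.1854

Per component, A: μ=8.2, E[X²]=70.85; B: μ=4.1, E[X²]=33.62; C: μ=2, E[X²]=8.
E[X] = 0.3·8.2 + 0.43·4.1 + 0.27·2 = 4.763.
E[X²] = 0.3·70.85 + 0.43·33.62 + 0.27·8 = 37.8716.
Var(X) = E[X²] − (E[X])² = 37.8716 − 22.6862 = 15.1854.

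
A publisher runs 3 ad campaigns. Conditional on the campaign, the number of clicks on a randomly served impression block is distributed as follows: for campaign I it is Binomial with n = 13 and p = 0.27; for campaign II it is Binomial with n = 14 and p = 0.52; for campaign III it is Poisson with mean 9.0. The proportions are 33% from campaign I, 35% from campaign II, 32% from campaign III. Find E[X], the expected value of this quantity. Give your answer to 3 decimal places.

6.586

Component means — I: 3.51; II: 7.28; III: 9.
E[X] = 0.33·3.51 + 0.35·7.28 + 0.32·9 = 6.5863.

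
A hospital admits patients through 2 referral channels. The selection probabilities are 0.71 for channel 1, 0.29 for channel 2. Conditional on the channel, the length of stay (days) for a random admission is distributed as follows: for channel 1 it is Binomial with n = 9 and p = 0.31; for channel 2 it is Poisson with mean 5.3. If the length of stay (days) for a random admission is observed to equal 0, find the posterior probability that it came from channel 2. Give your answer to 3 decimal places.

Likelihoods P(X=0 | ·): 1: 0.0354521; 2: 0.00499159.
Posterior ∝ prior × likelihood. Numerator for 2: 0.29·0.00499159 = 0.00144756.
Normalizing constant: 0.71·0.0354521 + 0.29·0.00499159 = 0.0266185.
P(2 | observation) = 0.00144756 / 0.0266185 = 0.0543817.

0.054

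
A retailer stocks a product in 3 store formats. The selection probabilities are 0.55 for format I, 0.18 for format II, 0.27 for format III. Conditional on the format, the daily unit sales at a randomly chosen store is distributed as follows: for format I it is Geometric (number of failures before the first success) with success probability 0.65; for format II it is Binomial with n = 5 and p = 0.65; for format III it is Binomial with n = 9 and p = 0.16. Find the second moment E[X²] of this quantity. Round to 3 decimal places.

3.608

For each component E[X²] = Var + (mean)², giving I: 1.11834; II: 11.7; III: 3.2832.
Overall E[X²] = 0.55·1.11834 + 0.18·11.7 + 0.27·3.2832 = 3.60755.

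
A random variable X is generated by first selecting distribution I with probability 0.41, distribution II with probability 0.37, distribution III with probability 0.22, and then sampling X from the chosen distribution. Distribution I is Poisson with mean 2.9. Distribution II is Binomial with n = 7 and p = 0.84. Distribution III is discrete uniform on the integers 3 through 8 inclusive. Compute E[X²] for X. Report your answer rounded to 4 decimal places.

25.0744

For each component E[X²] = Var + (mean)², giving I: 11.31; II: 35.5152; III: 33.1667.
Overall E[X²] = 0.41·11.31 + 0.37·35.5152 + 0.22·33.1667 = 25.0744.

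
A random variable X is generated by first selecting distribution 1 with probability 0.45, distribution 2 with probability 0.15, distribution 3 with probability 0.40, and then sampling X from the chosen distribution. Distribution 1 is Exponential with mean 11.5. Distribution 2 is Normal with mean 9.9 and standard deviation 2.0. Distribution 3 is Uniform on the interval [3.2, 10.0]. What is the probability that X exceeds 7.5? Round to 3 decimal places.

0.514

Conditional on each component, P(X > 7.5): 1: 0.520912; 2: 0.88493; 3: 0.367647.
By total probability, P(X > 7.5) = 0.45·0.520912 + 0.15·0.88493 + 0.4·0.367647 = 0.514209.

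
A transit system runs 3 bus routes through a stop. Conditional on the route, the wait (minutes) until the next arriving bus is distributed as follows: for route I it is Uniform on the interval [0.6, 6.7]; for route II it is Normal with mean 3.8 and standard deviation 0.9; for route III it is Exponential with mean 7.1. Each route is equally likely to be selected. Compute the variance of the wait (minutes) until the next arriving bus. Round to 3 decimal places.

Per component, I: μ=3.65, E[X²]=16.4233; II: μ=3.8, E[X²]=15.25; III: μ=7.1, E[X²]=100.82.
E[X] = 0.333333·3.65 + 0.333333·3.8 + 0.333333·7.1 = 4.85.
E[X²] = 0.333333·16.4233 + 0.333333·15.25 + 0.333333·100.82 = 44.1644.
Var(X) = E[X²] − (E[X])² = 44.1644 − 23.5225 = 20.6419.

20.642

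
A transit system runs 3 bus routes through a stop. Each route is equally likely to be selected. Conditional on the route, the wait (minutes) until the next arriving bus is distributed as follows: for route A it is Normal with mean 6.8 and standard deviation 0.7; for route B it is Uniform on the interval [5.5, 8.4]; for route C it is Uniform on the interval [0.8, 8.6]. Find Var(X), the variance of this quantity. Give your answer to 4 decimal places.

Per component, A: μ=6.8, E[X²]=46.73; B: μ=6.95, E[X²]=49.0033; C: μ=4.7, E[X²]=27.16.
E[X] = 0.333333·6.8 + 0.333333·6.95 + 0.333333·4.7 = 6.15.
E[X²] = 0.333333·46.73 + 0.333333·49.0033 + 0.333333·27.16 = 40.9644.
Var(X) = E[X²] − (E[X])² = 40.9644 − 37.8225 = 3.14194.

3.1419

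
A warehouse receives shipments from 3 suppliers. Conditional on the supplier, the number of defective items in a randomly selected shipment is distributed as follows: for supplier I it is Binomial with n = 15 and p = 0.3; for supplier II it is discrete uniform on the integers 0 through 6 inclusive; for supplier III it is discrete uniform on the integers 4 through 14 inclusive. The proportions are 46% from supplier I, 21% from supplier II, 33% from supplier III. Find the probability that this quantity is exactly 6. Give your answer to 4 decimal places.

0.1277

Conditional on each supplier, P(X = 6): I: 0.147236; II: 0.142857; III: 0.0909091.
By total probability, P(X = 6) = 0.46·0.147236 + 0.21·0.142857 + 0.33·0.0909091 = 0.127729.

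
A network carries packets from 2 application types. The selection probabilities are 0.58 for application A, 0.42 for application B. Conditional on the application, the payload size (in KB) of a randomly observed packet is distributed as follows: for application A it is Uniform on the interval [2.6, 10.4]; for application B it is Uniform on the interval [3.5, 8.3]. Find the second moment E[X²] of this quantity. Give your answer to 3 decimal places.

42.872

For each component E[X²] = Var + (mean)², giving A: 47.32; B: 36.73.
Overall E[X²] = 0.58·47.32 + 0.42·36.73 = 42.8722.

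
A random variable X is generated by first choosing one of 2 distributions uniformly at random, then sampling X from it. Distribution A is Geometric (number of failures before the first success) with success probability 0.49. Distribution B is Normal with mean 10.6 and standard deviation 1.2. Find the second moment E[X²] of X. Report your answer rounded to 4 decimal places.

58.5037

For each component E[X²] = Var + (mean)², giving A: 3.20741; B: 113.8.
Overall E[X²] = 0.5·3.20741 + 0.5·113.8 = 58.5037.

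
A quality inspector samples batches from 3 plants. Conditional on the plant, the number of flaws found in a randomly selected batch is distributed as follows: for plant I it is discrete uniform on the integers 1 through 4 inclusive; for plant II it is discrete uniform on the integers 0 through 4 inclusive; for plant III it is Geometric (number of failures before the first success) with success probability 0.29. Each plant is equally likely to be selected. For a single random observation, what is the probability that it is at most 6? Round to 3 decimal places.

0.970

Conditional on each plant, P(X ≤ 6): I: 1; II: 1; III: 0.909049.
By total probability, P(X ≤ 6) = 0.333333·1 + 0.333333·1 + 0.333333·0.909049 = 0.969683.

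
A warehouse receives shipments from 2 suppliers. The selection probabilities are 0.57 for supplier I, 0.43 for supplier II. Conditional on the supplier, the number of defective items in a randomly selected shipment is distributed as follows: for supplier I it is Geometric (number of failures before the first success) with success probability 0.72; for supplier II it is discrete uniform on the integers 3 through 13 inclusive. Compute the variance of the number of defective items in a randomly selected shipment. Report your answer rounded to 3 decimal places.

18.806

Per component, I: μ=0.388889, E[X²]=0.691358; II: μ=8, E[X²]=74.
E[X] = 0.57·0.388889 + 0.43·8 = 3.66167.
E[X²] = 0.57·0.691358 + 0.43·74 = 32.2141.
Var(X) = E[X²] − (E[X])² = 32.2141 − 13.4078 = 18.8063.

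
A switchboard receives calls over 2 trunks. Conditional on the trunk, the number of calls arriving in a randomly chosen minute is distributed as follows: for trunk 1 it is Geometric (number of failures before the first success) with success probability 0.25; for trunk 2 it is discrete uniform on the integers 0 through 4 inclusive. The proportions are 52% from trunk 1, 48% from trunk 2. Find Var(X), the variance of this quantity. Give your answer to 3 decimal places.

Per component, 1: μ=3, E[X²]=21; 2: μ=2, E[X²]=6.
E[X] = 0.52·3 + 0.48·2 = 2.52.
E[X²] = 0.52·21 + 0.48·6 = 13.8.
Var(X) = E[X²] − (E[X])² = 13.8 − 6.3504 = 7.4496.

7.450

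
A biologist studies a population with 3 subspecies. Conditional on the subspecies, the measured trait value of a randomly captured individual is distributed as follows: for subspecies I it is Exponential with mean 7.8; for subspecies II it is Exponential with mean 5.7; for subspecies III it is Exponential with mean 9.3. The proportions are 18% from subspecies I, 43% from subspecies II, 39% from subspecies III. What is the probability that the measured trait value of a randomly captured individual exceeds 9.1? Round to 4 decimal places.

Conditional on each subspecies, P(X > 9.1): I: 0.311403; II: 0.202606; III: 0.375877.
By total probability, P(X > 9.1) = 0.18·0.311403 + 0.43·0.202606 + 0.39·0.375877 = 0.289765.

0.2898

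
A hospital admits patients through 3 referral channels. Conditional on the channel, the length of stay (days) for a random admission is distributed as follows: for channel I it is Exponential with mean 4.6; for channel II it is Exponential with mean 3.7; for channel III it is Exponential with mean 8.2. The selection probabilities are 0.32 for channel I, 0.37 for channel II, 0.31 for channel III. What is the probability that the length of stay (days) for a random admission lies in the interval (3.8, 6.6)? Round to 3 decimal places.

0.191

Conditional on each channel, P(3.8 < X < 6.6): I: 0.199592; II: 0.190069; III: 0.181989.
By total probability, P(3.8 < X < 6.6) = 0.32·0.199592 + 0.37·0.190069 + 0.31·0.181989 = 0.190611.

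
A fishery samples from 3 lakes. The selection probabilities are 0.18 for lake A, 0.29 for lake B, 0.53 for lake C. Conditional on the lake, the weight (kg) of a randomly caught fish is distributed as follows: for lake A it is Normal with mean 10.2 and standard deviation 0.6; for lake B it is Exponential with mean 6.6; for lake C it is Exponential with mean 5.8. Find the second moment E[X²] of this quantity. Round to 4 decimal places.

For each component E[X²] = Var + (mean)², giving A: 104.4; B: 87.12; C: 67.28.
Overall E[X²] = 0.18·104.4 + 0.29·87.12 + 0.53·67.28 = 79.7152.

79.7152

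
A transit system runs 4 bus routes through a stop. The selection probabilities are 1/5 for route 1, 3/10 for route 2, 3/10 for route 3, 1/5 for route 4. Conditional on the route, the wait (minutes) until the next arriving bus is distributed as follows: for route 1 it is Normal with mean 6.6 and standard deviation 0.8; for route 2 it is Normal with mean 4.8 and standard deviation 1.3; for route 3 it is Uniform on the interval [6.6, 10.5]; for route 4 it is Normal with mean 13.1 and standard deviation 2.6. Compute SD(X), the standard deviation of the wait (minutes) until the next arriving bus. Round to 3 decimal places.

Per component, 1: μ=6.6, E[X²]=44.2; 2: μ=4.8, E[X²]=24.73; 3: μ=8.55, E[X²]=74.37; 4: μ=13.1, E[X²]=178.37.
E[X] = 0.2·6.6 + 0.3·4.8 + 0.3·8.55 + 0.2·13.1 = 7.945.
E[X²] = 0.2·44.2 + 0.3·24.73 + 0.3·74.37 + 0.2·178.37 = 74.244.
Var(X) = E[X²] − (E[X])² = 74.244 − 63.123 = 11.121.
SD(X) = √11.121 = 3.33481.

3.335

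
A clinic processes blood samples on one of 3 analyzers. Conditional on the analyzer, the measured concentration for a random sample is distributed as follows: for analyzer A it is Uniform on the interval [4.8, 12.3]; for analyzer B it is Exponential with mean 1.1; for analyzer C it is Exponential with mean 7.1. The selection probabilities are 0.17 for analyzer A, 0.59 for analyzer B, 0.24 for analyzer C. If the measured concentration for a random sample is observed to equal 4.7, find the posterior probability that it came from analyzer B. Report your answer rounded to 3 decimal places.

0.300

Likelihoods f(4.7 | ·): A: 0; B: 0.0126761; C: 0.0726526.
Posterior ∝ prior × likelihood. Numerator for B: 0.59·0.0126761 = 0.0074789.
Normalizing constant: 0.17·0 + 0.59·0.0126761 + 0.24·0.0726526 = 0.0249155.
P(B | observation) = 0.0074789 / 0.0249155 = 0.30017.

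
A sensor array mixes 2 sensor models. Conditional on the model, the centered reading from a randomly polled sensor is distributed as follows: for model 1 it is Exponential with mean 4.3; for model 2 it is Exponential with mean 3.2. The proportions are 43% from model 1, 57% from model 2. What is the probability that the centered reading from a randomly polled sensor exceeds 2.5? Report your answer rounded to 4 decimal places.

Conditional on each model, P(X > 2.5): 1: 0.559118; 2: 0.457833.
By total probability, P(X > 2.5) = 0.43·0.559118 + 0.57·0.457833 = 0.501386.

0.5014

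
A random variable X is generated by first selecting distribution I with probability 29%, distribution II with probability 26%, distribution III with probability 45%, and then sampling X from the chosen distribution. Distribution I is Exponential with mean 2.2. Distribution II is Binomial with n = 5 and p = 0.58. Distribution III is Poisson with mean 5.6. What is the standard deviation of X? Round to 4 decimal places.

Per component, I: μ=2.2, E[X²]=9.68; II: μ=2.9, E[X²]=9.628; III: μ=5.6, E[X²]=36.96.
E[X] = 0.29·2.2 + 0.26·2.9 + 0.45·5.6 = 3.912.
E[X²] = 0.29·9.68 + 0.26·9.628 + 0.45·36.96 = 21.9425.
Var(X) = E[X²] − (E[X])² = 21.9425 − 15.3037 = 6.63874.
SD(X) = √6.63874 = 2.57657.

2.5766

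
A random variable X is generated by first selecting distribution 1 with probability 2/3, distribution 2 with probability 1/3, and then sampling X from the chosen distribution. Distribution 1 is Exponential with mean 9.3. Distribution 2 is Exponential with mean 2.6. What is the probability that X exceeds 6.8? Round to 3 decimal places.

Conditional on each component, P(X > 6.8): 1: 0.481339; 2: 0.0731397.
By total probability, P(X > 6.8) = 0.666667·0.481339 + 0.333333·0.0731397 = 0.345273.

0.345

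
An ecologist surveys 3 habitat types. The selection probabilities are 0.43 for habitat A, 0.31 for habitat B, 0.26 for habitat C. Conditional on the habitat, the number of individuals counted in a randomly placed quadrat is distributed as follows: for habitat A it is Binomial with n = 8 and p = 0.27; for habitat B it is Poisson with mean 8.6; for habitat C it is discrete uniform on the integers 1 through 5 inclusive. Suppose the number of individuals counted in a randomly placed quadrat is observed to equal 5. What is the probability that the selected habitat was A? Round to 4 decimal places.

Likelihoods P(X=5 | ·): A: 0.031259; B: 0.0721736; C: 0.2.
Posterior ∝ prior × likelihood. Numerator for A: 0.43·0.031259 = 0.0134414.
Normalizing constant: 0.43·0.031259 + 0.31·0.0721736 + 0.26·0.2 = 0.0878152.
P(A | observation) = 0.0134414 / 0.0878152 = 0.153064.

0.1531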